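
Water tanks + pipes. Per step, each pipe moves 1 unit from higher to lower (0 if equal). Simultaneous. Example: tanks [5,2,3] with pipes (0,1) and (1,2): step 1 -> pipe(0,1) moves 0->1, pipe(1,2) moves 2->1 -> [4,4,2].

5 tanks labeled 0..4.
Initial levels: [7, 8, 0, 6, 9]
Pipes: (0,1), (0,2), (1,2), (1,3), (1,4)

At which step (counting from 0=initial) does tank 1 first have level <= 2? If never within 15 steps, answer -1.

Answer: -1

Derivation:
Step 1: flows [1->0,0->2,1->2,1->3,4->1] -> levels [7 6 2 7 8]
Step 2: flows [0->1,0->2,1->2,3->1,4->1] -> levels [5 8 4 6 7]
Step 3: flows [1->0,0->2,1->2,1->3,1->4] -> levels [5 4 6 7 8]
Step 4: flows [0->1,2->0,2->1,3->1,4->1] -> levels [5 8 4 6 7]
  -> period-2 cycle (repeats step 2); tank 1 never drops to <=2
Tank 1 never reaches <=2 within 15 steps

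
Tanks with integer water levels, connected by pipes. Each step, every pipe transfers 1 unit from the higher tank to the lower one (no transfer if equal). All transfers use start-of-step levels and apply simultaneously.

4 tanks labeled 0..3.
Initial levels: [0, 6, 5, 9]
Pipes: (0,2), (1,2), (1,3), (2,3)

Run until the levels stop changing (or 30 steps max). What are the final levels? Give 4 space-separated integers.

Answer: 5 6 5 4

Derivation:
Step 1: flows [2->0,1->2,3->1,3->2] -> levels [1 6 6 7]
Step 2: flows [2->0,1=2,3->1,3->2] -> levels [2 7 6 5]
Step 3: flows [2->0,1->2,1->3,2->3] -> levels [3 5 5 7]
Step 4: flows [2->0,1=2,3->1,3->2] -> levels [4 6 5 5]
Step 5: flows [2->0,1->2,1->3,2=3] -> levels [5 4 5 6]
Step 6: flows [0=2,2->1,3->1,3->2] -> levels [5 6 5 4]
Step 7: flows [0=2,1->2,1->3,2->3] -> levels [5 4 5 6]
  -> period-2 cycle: step 7 state = step 5 state; never stabilizes
  -> state at step 30: (30-5) mod 2 = 1, same as step 6 -> [5 6 5 4]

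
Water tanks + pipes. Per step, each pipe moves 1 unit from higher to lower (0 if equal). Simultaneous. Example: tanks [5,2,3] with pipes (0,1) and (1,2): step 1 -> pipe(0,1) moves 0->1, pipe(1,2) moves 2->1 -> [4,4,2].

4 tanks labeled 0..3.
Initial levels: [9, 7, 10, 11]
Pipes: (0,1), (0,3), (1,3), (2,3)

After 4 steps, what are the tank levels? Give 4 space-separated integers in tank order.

Step 1: flows [0->1,3->0,3->1,3->2] -> levels [9 9 11 8]
Step 2: flows [0=1,0->3,1->3,2->3] -> levels [8 8 10 11]
Step 3: flows [0=1,3->0,3->1,3->2] -> levels [9 9 11 8]
  -> period-2 cycle: step 3 state = step 1 state
  -> state at step 4: (4-1) mod 2 = 1, same as step 2 -> [8 8 10 11]

Answer: 8 8 10 11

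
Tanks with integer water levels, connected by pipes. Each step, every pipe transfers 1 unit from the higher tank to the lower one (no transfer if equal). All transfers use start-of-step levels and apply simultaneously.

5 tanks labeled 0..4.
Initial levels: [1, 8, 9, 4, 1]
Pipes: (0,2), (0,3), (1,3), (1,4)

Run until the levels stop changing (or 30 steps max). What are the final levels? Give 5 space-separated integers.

Step 1: flows [2->0,3->0,1->3,1->4] -> levels [3 6 8 4 2]
Step 2: flows [2->0,3->0,1->3,1->4] -> levels [5 4 7 4 3]
Step 3: flows [2->0,0->3,1=3,1->4] -> levels [5 3 6 5 4]
Step 4: flows [2->0,0=3,3->1,4->1] -> levels [6 5 5 4 3]
Step 5: flows [0->2,0->3,1->3,1->4] -> levels [4 3 6 6 4]
Step 6: flows [2->0,3->0,3->1,4->1] -> levels [6 5 5 4 3]
  -> period-2 cycle: step 6 state = step 4 state; never stabilizes
  -> state at step 30: (30-4) mod 2 = 0, same as step 4 -> [6 5 5 4 3]

Answer: 6 5 5 4 3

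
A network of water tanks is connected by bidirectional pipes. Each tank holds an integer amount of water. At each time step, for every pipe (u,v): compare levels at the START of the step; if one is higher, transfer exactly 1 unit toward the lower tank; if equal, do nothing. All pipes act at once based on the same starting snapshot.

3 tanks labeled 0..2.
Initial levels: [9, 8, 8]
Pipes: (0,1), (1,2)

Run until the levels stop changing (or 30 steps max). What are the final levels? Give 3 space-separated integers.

Answer: 9 7 9

Derivation:
Step 1: flows [0->1,1=2] -> levels [8 9 8]
Step 2: flows [1->0,1->2] -> levels [9 7 9]
Step 3: flows [0->1,2->1] -> levels [8 9 8]
  -> period-2 cycle: step 3 state = step 1 state; never stabilizes
  -> state at step 30: (30-1) mod 2 = 1, same as step 2 -> [9 7 9]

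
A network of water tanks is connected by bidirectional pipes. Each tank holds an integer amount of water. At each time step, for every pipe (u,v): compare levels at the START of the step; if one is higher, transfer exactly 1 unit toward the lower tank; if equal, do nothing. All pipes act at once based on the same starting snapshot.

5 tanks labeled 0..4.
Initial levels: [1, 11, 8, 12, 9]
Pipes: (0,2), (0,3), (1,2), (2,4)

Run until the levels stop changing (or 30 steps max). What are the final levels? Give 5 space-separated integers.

Step 1: flows [2->0,3->0,1->2,4->2] -> levels [3 10 9 11 8]
Step 2: flows [2->0,3->0,1->2,2->4] -> levels [5 9 8 10 9]
Step 3: flows [2->0,3->0,1->2,4->2] -> levels [7 8 9 9 8]
Step 4: flows [2->0,3->0,2->1,2->4] -> levels [9 9 6 8 9]
Step 5: flows [0->2,0->3,1->2,4->2] -> levels [7 8 9 9 8]
  -> period-2 cycle: step 5 state = step 3 state; never stabilizes
  -> state at step 30: (30-3) mod 2 = 1, same as step 4 -> [9 9 6 8 9]

Answer: 9 9 6 8 9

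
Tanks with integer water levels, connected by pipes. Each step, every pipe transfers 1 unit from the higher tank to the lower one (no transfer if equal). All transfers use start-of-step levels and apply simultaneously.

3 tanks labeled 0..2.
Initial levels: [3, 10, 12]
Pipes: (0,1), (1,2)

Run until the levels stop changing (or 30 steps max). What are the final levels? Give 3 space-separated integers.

Answer: 8 9 8

Derivation:
Step 1: flows [1->0,2->1] -> levels [4 10 11]
Step 2: flows [1->0,2->1] -> levels [5 10 10]
Step 3: flows [1->0,1=2] -> levels [6 9 10]
Step 4: flows [1->0,2->1] -> levels [7 9 9]
Step 5: flows [1->0,1=2] -> levels [8 8 9]
Step 6: flows [0=1,2->1] -> levels [8 9 8]
Step 7: flows [1->0,1->2] -> levels [9 7 9]
Step 8: flows [0->1,2->1] -> levels [8 9 8]
  -> period-2 cycle: step 8 state = step 6 state; never stabilizes
  -> state at step 30: (30-6) mod 2 = 0, same as step 6 -> [8 9 8]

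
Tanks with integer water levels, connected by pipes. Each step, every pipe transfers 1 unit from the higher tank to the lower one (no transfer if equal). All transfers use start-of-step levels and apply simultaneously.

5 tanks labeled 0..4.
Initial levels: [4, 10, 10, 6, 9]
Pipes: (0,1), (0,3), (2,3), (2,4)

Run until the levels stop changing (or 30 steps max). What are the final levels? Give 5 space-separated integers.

Step 1: flows [1->0,3->0,2->3,2->4] -> levels [6 9 8 6 10]
Step 2: flows [1->0,0=3,2->3,4->2] -> levels [7 8 8 7 9]
Step 3: flows [1->0,0=3,2->3,4->2] -> levels [8 7 8 8 8]
Step 4: flows [0->1,0=3,2=3,2=4] -> levels [7 8 8 8 8]
Step 5: flows [1->0,3->0,2=3,2=4] -> levels [9 7 8 7 8]
Step 6: flows [0->1,0->3,2->3,2=4] -> levels [7 8 7 9 8]
Step 7: flows [1->0,3->0,3->2,4->2] -> levels [9 7 9 7 7]
Step 8: flows [0->1,0->3,2->3,2->4] -> levels [7 8 7 9 8]
  -> period-2 cycle: step 8 state = step 6 state; never stabilizes
  -> state at step 30: (30-6) mod 2 = 0, same as step 6 -> [7 8 7 9 8]

Answer: 7 8 7 9 8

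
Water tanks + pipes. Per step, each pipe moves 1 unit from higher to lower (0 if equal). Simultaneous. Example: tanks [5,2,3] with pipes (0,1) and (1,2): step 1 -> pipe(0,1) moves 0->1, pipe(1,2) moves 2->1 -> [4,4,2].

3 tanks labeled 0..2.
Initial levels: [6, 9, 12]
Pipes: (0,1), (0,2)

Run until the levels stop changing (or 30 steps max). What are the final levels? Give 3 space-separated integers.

Answer: 9 9 9

Derivation:
Step 1: flows [1->0,2->0] -> levels [8 8 11]
Step 2: flows [0=1,2->0] -> levels [9 8 10]
Step 3: flows [0->1,2->0] -> levels [9 9 9]
Step 4: flows [0=1,0=2] -> levels [9 9 9]
  -> stable (no change)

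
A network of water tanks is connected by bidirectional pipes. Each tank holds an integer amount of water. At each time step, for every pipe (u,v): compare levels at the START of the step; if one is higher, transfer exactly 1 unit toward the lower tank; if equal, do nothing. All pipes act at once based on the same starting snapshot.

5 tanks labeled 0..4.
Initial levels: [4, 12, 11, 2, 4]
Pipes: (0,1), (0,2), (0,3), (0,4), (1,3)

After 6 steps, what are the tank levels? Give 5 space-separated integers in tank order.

Answer: 5 7 8 7 6

Derivation:
Step 1: flows [1->0,2->0,0->3,0=4,1->3] -> levels [5 10 10 4 4]
Step 2: flows [1->0,2->0,0->3,0->4,1->3] -> levels [5 8 9 6 5]
Step 3: flows [1->0,2->0,3->0,0=4,1->3] -> levels [8 6 8 6 5]
Step 4: flows [0->1,0=2,0->3,0->4,1=3] -> levels [5 7 8 7 6]
Step 5: flows [1->0,2->0,3->0,4->0,1=3] -> levels [9 6 7 6 5]
Step 6: flows [0->1,0->2,0->3,0->4,1=3] -> levels [5 7 8 7 6]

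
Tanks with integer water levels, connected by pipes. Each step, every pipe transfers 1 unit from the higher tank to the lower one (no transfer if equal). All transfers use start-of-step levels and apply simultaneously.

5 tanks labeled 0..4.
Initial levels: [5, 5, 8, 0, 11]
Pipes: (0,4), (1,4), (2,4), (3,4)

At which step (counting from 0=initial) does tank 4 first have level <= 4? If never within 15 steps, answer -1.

Step 1: flows [4->0,4->1,4->2,4->3] -> levels [6 6 9 1 7]
Step 2: flows [4->0,4->1,2->4,4->3] -> levels [7 7 8 2 5]
Step 3: flows [0->4,1->4,2->4,4->3] -> levels [6 6 7 3 7]
Step 4: flows [4->0,4->1,2=4,4->3] -> levels [7 7 7 4 4]
Tank 4 first reaches <=4 at step 4

Answer: 4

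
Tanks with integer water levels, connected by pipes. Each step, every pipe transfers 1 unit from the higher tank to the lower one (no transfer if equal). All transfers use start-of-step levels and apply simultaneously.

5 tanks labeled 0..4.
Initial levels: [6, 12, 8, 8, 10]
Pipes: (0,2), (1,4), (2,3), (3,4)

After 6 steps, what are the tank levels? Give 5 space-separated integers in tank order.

Answer: 8 9 9 8 10

Derivation:
Step 1: flows [2->0,1->4,2=3,4->3] -> levels [7 11 7 9 10]
Step 2: flows [0=2,1->4,3->2,4->3] -> levels [7 10 8 9 10]
Step 3: flows [2->0,1=4,3->2,4->3] -> levels [8 10 8 9 9]
Step 4: flows [0=2,1->4,3->2,3=4] -> levels [8 9 9 8 10]
Step 5: flows [2->0,4->1,2->3,4->3] -> levels [9 10 7 10 8]
Step 6: flows [0->2,1->4,3->2,3->4] -> levels [8 9 9 8 10]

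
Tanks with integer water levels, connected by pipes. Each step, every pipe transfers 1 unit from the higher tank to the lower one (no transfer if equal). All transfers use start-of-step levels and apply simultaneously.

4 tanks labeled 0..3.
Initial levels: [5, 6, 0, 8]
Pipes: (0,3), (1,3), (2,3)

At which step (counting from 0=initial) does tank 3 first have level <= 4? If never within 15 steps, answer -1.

Answer: 3

Derivation:
Step 1: flows [3->0,3->1,3->2] -> levels [6 7 1 5]
Step 2: flows [0->3,1->3,3->2] -> levels [5 6 2 6]
Step 3: flows [3->0,1=3,3->2] -> levels [6 6 3 4]
Tank 3 first reaches <=4 at step 3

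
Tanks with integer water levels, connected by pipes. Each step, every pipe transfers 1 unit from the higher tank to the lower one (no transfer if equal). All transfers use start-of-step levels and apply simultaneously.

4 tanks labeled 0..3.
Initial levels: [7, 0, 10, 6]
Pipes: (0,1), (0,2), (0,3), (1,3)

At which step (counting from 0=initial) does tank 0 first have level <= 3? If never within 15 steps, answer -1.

Answer: -1

Derivation:
Step 1: flows [0->1,2->0,0->3,3->1] -> levels [6 2 9 6]
Step 2: flows [0->1,2->0,0=3,3->1] -> levels [6 4 8 5]
Step 3: flows [0->1,2->0,0->3,3->1] -> levels [5 6 7 5]
Step 4: flows [1->0,2->0,0=3,1->3] -> levels [7 4 6 6]
Step 5: flows [0->1,0->2,0->3,3->1] -> levels [4 6 7 6]
Step 6: flows [1->0,2->0,3->0,1=3] -> levels [7 5 6 5]
Step 7: flows [0->1,0->2,0->3,1=3] -> levels [4 6 7 6]
  -> period-2 cycle (repeats step 5); tank 0 never drops to <=3
Tank 0 never reaches <=3 within 15 steps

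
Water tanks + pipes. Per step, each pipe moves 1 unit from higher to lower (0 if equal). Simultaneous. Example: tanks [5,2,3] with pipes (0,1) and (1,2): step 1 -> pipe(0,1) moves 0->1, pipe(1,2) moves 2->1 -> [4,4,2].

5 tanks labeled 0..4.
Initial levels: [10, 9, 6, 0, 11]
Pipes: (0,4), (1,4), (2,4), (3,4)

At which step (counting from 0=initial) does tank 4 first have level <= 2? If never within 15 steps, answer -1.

Answer: -1

Derivation:
Step 1: flows [4->0,4->1,4->2,4->3] -> levels [11 10 7 1 7]
Step 2: flows [0->4,1->4,2=4,4->3] -> levels [10 9 7 2 8]
Step 3: flows [0->4,1->4,4->2,4->3] -> levels [9 8 8 3 8]
Step 4: flows [0->4,1=4,2=4,4->3] -> levels [8 8 8 4 8]
Step 5: flows [0=4,1=4,2=4,4->3] -> levels [8 8 8 5 7]
Step 6: flows [0->4,1->4,2->4,4->3] -> levels [7 7 7 6 9]
Step 7: flows [4->0,4->1,4->2,4->3] -> levels [8 8 8 7 5]
Step 8: flows [0->4,1->4,2->4,3->4] -> levels [7 7 7 6 9]
  -> period-2 cycle (repeats step 6); tank 4 never drops to <=2
Tank 4 never reaches <=2 within 15 steps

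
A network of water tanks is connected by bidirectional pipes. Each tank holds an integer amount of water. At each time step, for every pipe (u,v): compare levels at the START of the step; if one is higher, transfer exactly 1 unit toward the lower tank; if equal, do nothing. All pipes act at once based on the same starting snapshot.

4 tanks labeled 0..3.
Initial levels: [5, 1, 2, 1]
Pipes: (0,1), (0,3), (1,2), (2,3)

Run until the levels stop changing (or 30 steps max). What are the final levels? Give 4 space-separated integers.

Step 1: flows [0->1,0->3,2->1,2->3] -> levels [3 3 0 3]
Step 2: flows [0=1,0=3,1->2,3->2] -> levels [3 2 2 2]
Step 3: flows [0->1,0->3,1=2,2=3] -> levels [1 3 2 3]
Step 4: flows [1->0,3->0,1->2,3->2] -> levels [3 1 4 1]
Step 5: flows [0->1,0->3,2->1,2->3] -> levels [1 3 2 3]
  -> period-2 cycle: step 5 state = step 3 state; never stabilizes
  -> state at step 30: (30-3) mod 2 = 1, same as step 4 -> [3 1 4 1]

Answer: 3 1 4 1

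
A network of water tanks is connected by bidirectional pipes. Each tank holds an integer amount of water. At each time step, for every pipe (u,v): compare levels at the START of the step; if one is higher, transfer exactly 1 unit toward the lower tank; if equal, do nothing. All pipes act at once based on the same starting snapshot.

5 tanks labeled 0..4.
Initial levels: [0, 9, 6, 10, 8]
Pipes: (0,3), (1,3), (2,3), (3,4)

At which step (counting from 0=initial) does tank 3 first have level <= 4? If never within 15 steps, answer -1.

Step 1: flows [3->0,3->1,3->2,3->4] -> levels [1 10 7 6 9]
Step 2: flows [3->0,1->3,2->3,4->3] -> levels [2 9 6 8 8]
Step 3: flows [3->0,1->3,3->2,3=4] -> levels [3 8 7 7 8]
Step 4: flows [3->0,1->3,2=3,4->3] -> levels [4 7 7 8 7]
Step 5: flows [3->0,3->1,3->2,3->4] -> levels [5 8 8 4 8]
Tank 3 first reaches <=4 at step 5

Answer: 5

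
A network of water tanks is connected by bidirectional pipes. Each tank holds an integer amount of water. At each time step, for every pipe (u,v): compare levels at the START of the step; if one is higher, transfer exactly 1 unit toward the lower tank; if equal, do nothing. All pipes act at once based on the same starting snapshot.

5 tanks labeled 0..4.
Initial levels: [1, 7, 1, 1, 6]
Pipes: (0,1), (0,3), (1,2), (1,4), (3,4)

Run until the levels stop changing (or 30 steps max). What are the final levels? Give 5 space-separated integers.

Answer: 5 1 4 2 4

Derivation:
Step 1: flows [1->0,0=3,1->2,1->4,4->3] -> levels [2 4 2 2 6]
Step 2: flows [1->0,0=3,1->2,4->1,4->3] -> levels [3 3 3 3 4]
Step 3: flows [0=1,0=3,1=2,4->1,4->3] -> levels [3 4 3 4 2]
Step 4: flows [1->0,3->0,1->2,1->4,3->4] -> levels [5 1 4 2 4]
Step 5: flows [0->1,0->3,2->1,4->1,4->3] -> levels [3 4 3 4 2]
  -> period-2 cycle: step 5 state = step 3 state; never stabilizes
  -> state at step 30: (30-3) mod 2 = 1, same as step 4 -> [5 1 4 2 4]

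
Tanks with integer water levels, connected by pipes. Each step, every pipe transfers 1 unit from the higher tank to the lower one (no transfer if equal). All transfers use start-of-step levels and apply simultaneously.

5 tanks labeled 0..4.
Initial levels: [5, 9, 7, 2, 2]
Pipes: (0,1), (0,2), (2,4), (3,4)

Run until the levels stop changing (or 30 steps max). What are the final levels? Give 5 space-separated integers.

Answer: 6 5 5 5 4

Derivation:
Step 1: flows [1->0,2->0,2->4,3=4] -> levels [7 8 5 2 3]
Step 2: flows [1->0,0->2,2->4,4->3] -> levels [7 7 5 3 3]
Step 3: flows [0=1,0->2,2->4,3=4] -> levels [6 7 5 3 4]
Step 4: flows [1->0,0->2,2->4,4->3] -> levels [6 6 5 4 4]
Step 5: flows [0=1,0->2,2->4,3=4] -> levels [5 6 5 4 5]
Step 6: flows [1->0,0=2,2=4,4->3] -> levels [6 5 5 5 4]
Step 7: flows [0->1,0->2,2->4,3->4] -> levels [4 6 5 4 6]
Step 8: flows [1->0,2->0,4->2,4->3] -> levels [6 5 5 5 4]
  -> period-2 cycle: step 8 state = step 6 state; never stabilizes
  -> state at step 30: (30-6) mod 2 = 0, same as step 6 -> [6 5 5 5 4]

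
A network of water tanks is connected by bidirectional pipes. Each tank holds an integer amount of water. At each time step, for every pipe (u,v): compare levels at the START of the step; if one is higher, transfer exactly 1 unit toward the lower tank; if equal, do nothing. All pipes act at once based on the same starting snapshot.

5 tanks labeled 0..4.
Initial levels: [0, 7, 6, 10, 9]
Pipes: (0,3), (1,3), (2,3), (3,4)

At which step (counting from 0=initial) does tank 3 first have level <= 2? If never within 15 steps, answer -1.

Step 1: flows [3->0,3->1,3->2,3->4] -> levels [1 8 7 6 10]
Step 2: flows [3->0,1->3,2->3,4->3] -> levels [2 7 6 8 9]
Step 3: flows [3->0,3->1,3->2,4->3] -> levels [3 8 7 6 8]
Step 4: flows [3->0,1->3,2->3,4->3] -> levels [4 7 6 8 7]
Step 5: flows [3->0,3->1,3->2,3->4] -> levels [5 8 7 4 8]
Step 6: flows [0->3,1->3,2->3,4->3] -> levels [4 7 6 8 7]
  -> period-2 cycle (repeats step 4); tank 3 never drops to <=2
Tank 3 never reaches <=2 within 15 steps

Answer: -1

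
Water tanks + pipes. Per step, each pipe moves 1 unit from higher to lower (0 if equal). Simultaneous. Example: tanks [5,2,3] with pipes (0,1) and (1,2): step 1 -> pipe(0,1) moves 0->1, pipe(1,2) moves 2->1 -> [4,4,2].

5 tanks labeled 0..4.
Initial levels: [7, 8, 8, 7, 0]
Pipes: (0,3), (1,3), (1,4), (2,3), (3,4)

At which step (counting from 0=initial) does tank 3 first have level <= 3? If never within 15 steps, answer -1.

Answer: -1

Derivation:
Step 1: flows [0=3,1->3,1->4,2->3,3->4] -> levels [7 6 7 8 2]
Step 2: flows [3->0,3->1,1->4,3->2,3->4] -> levels [8 6 8 4 4]
Step 3: flows [0->3,1->3,1->4,2->3,3=4] -> levels [7 4 7 7 5]
Step 4: flows [0=3,3->1,4->1,2=3,3->4] -> levels [7 6 7 5 5]
Step 5: flows [0->3,1->3,1->4,2->3,3=4] -> levels [6 4 6 8 6]
Step 6: flows [3->0,3->1,4->1,3->2,3->4] -> levels [7 6 7 4 6]
Step 7: flows [0->3,1->3,1=4,2->3,4->3] -> levels [6 5 6 8 5]
Step 8: flows [3->0,3->1,1=4,3->2,3->4] -> levels [7 6 7 4 6]
  -> period-2 cycle (repeats step 6); tank 3 never drops to <=3
Tank 3 never reaches <=3 within 15 steps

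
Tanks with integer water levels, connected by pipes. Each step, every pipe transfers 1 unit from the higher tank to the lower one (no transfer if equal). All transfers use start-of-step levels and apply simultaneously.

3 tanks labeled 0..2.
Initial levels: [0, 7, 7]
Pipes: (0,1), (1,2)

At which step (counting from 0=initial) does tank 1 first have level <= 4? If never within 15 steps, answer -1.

Step 1: flows [1->0,1=2] -> levels [1 6 7]
Step 2: flows [1->0,2->1] -> levels [2 6 6]
Step 3: flows [1->0,1=2] -> levels [3 5 6]
Step 4: flows [1->0,2->1] -> levels [4 5 5]
Step 5: flows [1->0,1=2] -> levels [5 4 5]
Tank 1 first reaches <=4 at step 5

Answer: 5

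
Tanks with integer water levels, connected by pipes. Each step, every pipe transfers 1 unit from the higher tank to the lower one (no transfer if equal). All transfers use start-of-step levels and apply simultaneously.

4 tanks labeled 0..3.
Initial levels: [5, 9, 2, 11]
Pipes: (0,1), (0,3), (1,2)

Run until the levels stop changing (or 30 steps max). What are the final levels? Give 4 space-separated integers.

Answer: 8 6 7 6

Derivation:
Step 1: flows [1->0,3->0,1->2] -> levels [7 7 3 10]
Step 2: flows [0=1,3->0,1->2] -> levels [8 6 4 9]
Step 3: flows [0->1,3->0,1->2] -> levels [8 6 5 8]
Step 4: flows [0->1,0=3,1->2] -> levels [7 6 6 8]
Step 5: flows [0->1,3->0,1=2] -> levels [7 7 6 7]
Step 6: flows [0=1,0=3,1->2] -> levels [7 6 7 7]
Step 7: flows [0->1,0=3,2->1] -> levels [6 8 6 7]
Step 8: flows [1->0,3->0,1->2] -> levels [8 6 7 6]
Step 9: flows [0->1,0->3,2->1] -> levels [6 8 6 7]
  -> period-2 cycle: step 9 state = step 7 state; never stabilizes
  -> state at step 30: (30-7) mod 2 = 1, same as step 8 -> [8 6 7 6]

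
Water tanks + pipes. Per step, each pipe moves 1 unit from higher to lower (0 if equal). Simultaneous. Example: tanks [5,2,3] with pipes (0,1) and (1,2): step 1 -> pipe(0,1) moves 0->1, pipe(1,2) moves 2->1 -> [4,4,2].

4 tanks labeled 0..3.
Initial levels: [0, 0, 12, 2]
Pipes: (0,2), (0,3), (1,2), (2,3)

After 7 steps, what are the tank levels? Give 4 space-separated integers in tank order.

Answer: 4 4 2 4

Derivation:
Step 1: flows [2->0,3->0,2->1,2->3] -> levels [2 1 9 2]
Step 2: flows [2->0,0=3,2->1,2->3] -> levels [3 2 6 3]
Step 3: flows [2->0,0=3,2->1,2->3] -> levels [4 3 3 4]
Step 4: flows [0->2,0=3,1=2,3->2] -> levels [3 3 5 3]
Step 5: flows [2->0,0=3,2->1,2->3] -> levels [4 4 2 4]
Step 6: flows [0->2,0=3,1->2,3->2] -> levels [3 3 5 3]
  -> period-2 cycle: step 6 state = step 4 state
  -> state at step 7: (7-4) mod 2 = 1, same as step 5 -> [4 4 2 4]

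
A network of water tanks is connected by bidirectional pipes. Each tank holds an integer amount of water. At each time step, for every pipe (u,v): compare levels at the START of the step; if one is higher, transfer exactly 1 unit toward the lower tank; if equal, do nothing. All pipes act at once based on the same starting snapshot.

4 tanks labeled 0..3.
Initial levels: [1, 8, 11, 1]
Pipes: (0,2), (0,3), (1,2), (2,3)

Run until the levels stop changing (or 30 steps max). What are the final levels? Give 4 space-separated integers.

Answer: 6 6 3 6

Derivation:
Step 1: flows [2->0,0=3,2->1,2->3] -> levels [2 9 8 2]
Step 2: flows [2->0,0=3,1->2,2->3] -> levels [3 8 7 3]
Step 3: flows [2->0,0=3,1->2,2->3] -> levels [4 7 6 4]
Step 4: flows [2->0,0=3,1->2,2->3] -> levels [5 6 5 5]
Step 5: flows [0=2,0=3,1->2,2=3] -> levels [5 5 6 5]
Step 6: flows [2->0,0=3,2->1,2->3] -> levels [6 6 3 6]
Step 7: flows [0->2,0=3,1->2,3->2] -> levels [5 5 6 5]
  -> period-2 cycle: step 7 state = step 5 state; never stabilizes
  -> state at step 30: (30-5) mod 2 = 1, same as step 6 -> [6 6 3 6]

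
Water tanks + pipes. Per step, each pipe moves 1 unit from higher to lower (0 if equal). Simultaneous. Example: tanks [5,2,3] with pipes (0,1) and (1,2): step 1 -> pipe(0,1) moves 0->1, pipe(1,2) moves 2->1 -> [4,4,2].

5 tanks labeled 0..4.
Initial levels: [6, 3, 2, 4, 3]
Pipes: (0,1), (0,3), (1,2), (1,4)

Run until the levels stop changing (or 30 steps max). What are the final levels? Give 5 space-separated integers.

Step 1: flows [0->1,0->3,1->2,1=4] -> levels [4 3 3 5 3]
Step 2: flows [0->1,3->0,1=2,1=4] -> levels [4 4 3 4 3]
Step 3: flows [0=1,0=3,1->2,1->4] -> levels [4 2 4 4 4]
Step 4: flows [0->1,0=3,2->1,4->1] -> levels [3 5 3 4 3]
Step 5: flows [1->0,3->0,1->2,1->4] -> levels [5 2 4 3 4]
Step 6: flows [0->1,0->3,2->1,4->1] -> levels [3 5 3 4 3]
  -> period-2 cycle: step 6 state = step 4 state; never stabilizes
  -> state at step 30: (30-4) mod 2 = 0, same as step 4 -> [3 5 3 4 3]

Answer: 3 5 3 4 3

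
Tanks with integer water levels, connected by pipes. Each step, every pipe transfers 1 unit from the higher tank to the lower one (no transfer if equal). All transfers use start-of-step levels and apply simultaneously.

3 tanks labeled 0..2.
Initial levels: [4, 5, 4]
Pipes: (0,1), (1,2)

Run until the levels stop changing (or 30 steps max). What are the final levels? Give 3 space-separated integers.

Answer: 4 5 4

Derivation:
Step 1: flows [1->0,1->2] -> levels [5 3 5]
Step 2: flows [0->1,2->1] -> levels [4 5 4]
  -> period-2 cycle: step 2 state = step 0 state; never stabilizes
  -> state at step 30: (30-0) mod 2 = 0, same as step 0 -> [4 5 4]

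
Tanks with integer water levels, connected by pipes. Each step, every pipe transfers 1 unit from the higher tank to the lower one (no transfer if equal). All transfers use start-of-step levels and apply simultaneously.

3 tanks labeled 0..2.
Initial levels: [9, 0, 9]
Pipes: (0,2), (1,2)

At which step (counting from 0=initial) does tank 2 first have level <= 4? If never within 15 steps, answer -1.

Step 1: flows [0=2,2->1] -> levels [9 1 8]
Step 2: flows [0->2,2->1] -> levels [8 2 8]
Step 3: flows [0=2,2->1] -> levels [8 3 7]
Step 4: flows [0->2,2->1] -> levels [7 4 7]
Step 5: flows [0=2,2->1] -> levels [7 5 6]
Step 6: flows [0->2,2->1] -> levels [6 6 6]
Step 7: flows [0=2,1=2] -> levels [6 6 6]
  -> stable; tank 2 stays at 6 > 4
Tank 2 never reaches <=4 within 15 steps

Answer: -1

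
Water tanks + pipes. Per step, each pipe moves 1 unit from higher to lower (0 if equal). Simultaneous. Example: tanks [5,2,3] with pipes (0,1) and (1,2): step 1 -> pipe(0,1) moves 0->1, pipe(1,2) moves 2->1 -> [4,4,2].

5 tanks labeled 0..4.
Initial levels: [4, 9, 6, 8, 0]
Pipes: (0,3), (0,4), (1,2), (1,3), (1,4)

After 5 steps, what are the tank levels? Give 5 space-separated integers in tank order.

Answer: 4 4 7 6 6

Derivation:
Step 1: flows [3->0,0->4,1->2,1->3,1->4] -> levels [4 6 7 8 2]
Step 2: flows [3->0,0->4,2->1,3->1,1->4] -> levels [4 7 6 6 4]
Step 3: flows [3->0,0=4,1->2,1->3,1->4] -> levels [5 4 7 6 5]
Step 4: flows [3->0,0=4,2->1,3->1,4->1] -> levels [6 7 6 4 4]
Step 5: flows [0->3,0->4,1->2,1->3,1->4] -> levels [4 4 7 6 6]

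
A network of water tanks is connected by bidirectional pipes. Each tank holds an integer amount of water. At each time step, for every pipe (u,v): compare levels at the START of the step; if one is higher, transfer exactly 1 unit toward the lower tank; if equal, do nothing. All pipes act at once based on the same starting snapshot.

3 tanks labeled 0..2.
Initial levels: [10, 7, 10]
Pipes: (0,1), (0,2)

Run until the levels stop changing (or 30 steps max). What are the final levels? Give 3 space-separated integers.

Step 1: flows [0->1,0=2] -> levels [9 8 10]
Step 2: flows [0->1,2->0] -> levels [9 9 9]
Step 3: flows [0=1,0=2] -> levels [9 9 9]
  -> stable (no change)

Answer: 9 9 9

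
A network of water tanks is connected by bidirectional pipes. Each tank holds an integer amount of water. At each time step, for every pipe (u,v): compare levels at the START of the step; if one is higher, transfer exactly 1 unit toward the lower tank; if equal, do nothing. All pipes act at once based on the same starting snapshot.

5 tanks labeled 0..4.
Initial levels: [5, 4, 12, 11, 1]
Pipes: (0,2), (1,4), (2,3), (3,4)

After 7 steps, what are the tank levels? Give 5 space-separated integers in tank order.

Answer: 8 6 7 7 5

Derivation:
Step 1: flows [2->0,1->4,2->3,3->4] -> levels [6 3 10 11 3]
Step 2: flows [2->0,1=4,3->2,3->4] -> levels [7 3 10 9 4]
Step 3: flows [2->0,4->1,2->3,3->4] -> levels [8 4 8 9 4]
Step 4: flows [0=2,1=4,3->2,3->4] -> levels [8 4 9 7 5]
Step 5: flows [2->0,4->1,2->3,3->4] -> levels [9 5 7 7 5]
Step 6: flows [0->2,1=4,2=3,3->4] -> levels [8 5 8 6 6]
Step 7: flows [0=2,4->1,2->3,3=4] -> levels [8 6 7 7 5]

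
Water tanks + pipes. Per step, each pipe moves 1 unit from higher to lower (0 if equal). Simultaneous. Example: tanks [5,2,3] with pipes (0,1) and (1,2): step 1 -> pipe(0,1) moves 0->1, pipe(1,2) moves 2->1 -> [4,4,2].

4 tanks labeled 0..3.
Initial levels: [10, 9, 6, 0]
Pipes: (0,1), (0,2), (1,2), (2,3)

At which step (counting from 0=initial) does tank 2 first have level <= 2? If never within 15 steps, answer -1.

Step 1: flows [0->1,0->2,1->2,2->3] -> levels [8 9 7 1]
Step 2: flows [1->0,0->2,1->2,2->3] -> levels [8 7 8 2]
Step 3: flows [0->1,0=2,2->1,2->3] -> levels [7 9 6 3]
Step 4: flows [1->0,0->2,1->2,2->3] -> levels [7 7 7 4]
Step 5: flows [0=1,0=2,1=2,2->3] -> levels [7 7 6 5]
Step 6: flows [0=1,0->2,1->2,2->3] -> levels [6 6 7 6]
Step 7: flows [0=1,2->0,2->1,2->3] -> levels [7 7 4 7]
Step 8: flows [0=1,0->2,1->2,3->2] -> levels [6 6 7 6]
  -> period-2 cycle (repeats step 6); tank 2 never drops to <=2
Tank 2 never reaches <=2 within 15 steps

Answer: -1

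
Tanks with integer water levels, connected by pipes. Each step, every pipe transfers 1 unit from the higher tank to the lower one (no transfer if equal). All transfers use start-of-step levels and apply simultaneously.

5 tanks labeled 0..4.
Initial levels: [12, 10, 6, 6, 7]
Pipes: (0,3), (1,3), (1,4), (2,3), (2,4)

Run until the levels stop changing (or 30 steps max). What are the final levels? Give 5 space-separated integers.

Answer: 8 7 7 10 9

Derivation:
Step 1: flows [0->3,1->3,1->4,2=3,4->2] -> levels [11 8 7 8 7]
Step 2: flows [0->3,1=3,1->4,3->2,2=4] -> levels [10 7 8 8 8]
Step 3: flows [0->3,3->1,4->1,2=3,2=4] -> levels [9 9 8 8 7]
Step 4: flows [0->3,1->3,1->4,2=3,2->4] -> levels [8 7 7 10 9]
Step 5: flows [3->0,3->1,4->1,3->2,4->2] -> levels [9 9 9 7 7]
Step 6: flows [0->3,1->3,1->4,2->3,2->4] -> levels [8 7 7 10 9]
  -> period-2 cycle: step 6 state = step 4 state; never stabilizes
  -> state at step 30: (30-4) mod 2 = 0, same as step 4 -> [8 7 7 10 9]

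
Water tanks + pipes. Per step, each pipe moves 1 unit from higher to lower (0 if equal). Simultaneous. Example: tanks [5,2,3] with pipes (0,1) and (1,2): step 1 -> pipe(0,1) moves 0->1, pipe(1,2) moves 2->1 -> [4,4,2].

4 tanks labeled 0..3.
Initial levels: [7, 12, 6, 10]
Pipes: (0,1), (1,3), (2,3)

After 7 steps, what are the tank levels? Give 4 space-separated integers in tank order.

Step 1: flows [1->0,1->3,3->2] -> levels [8 10 7 10]
Step 2: flows [1->0,1=3,3->2] -> levels [9 9 8 9]
Step 3: flows [0=1,1=3,3->2] -> levels [9 9 9 8]
Step 4: flows [0=1,1->3,2->3] -> levels [9 8 8 10]
Step 5: flows [0->1,3->1,3->2] -> levels [8 10 9 8]
Step 6: flows [1->0,1->3,2->3] -> levels [9 8 8 10]
  -> period-2 cycle: step 6 state = step 4 state
  -> state at step 7: (7-4) mod 2 = 1, same as step 5 -> [8 10 9 8]

Answer: 8 10 9 8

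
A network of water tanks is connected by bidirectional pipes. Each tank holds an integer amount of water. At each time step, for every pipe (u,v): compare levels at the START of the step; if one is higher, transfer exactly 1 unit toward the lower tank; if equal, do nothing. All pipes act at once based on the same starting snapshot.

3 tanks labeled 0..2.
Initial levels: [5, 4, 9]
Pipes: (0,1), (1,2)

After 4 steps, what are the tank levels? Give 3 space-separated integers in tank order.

Step 1: flows [0->1,2->1] -> levels [4 6 8]
Step 2: flows [1->0,2->1] -> levels [5 6 7]
Step 3: flows [1->0,2->1] -> levels [6 6 6]
Step 4: flows [0=1,1=2] -> levels [6 6 6]

Answer: 6 6 6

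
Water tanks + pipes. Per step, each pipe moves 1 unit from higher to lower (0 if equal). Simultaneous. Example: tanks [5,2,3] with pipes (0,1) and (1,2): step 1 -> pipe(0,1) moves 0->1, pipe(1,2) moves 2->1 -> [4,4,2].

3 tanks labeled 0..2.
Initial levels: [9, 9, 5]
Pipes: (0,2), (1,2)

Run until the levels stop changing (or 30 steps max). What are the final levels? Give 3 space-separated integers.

Answer: 7 7 9

Derivation:
Step 1: flows [0->2,1->2] -> levels [8 8 7]
Step 2: flows [0->2,1->2] -> levels [7 7 9]
Step 3: flows [2->0,2->1] -> levels [8 8 7]
  -> period-2 cycle: step 3 state = step 1 state; never stabilizes
  -> state at step 30: (30-1) mod 2 = 1, same as step 2 -> [7 7 9]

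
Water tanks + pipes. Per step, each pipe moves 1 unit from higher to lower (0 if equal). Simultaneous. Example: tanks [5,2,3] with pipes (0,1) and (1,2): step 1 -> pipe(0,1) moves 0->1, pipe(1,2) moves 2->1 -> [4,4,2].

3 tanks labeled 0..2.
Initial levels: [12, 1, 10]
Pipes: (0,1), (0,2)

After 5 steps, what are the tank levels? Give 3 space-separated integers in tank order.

Answer: 8 6 9

Derivation:
Step 1: flows [0->1,0->2] -> levels [10 2 11]
Step 2: flows [0->1,2->0] -> levels [10 3 10]
Step 3: flows [0->1,0=2] -> levels [9 4 10]
Step 4: flows [0->1,2->0] -> levels [9 5 9]
Step 5: flows [0->1,0=2] -> levels [8 6 9]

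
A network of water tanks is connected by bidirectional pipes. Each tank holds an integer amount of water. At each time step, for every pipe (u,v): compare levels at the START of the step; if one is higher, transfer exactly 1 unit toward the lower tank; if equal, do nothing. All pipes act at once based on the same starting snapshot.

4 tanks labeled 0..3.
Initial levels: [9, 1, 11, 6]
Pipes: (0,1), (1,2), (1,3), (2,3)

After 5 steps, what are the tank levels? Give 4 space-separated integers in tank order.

Answer: 7 5 7 8

Derivation:
Step 1: flows [0->1,2->1,3->1,2->3] -> levels [8 4 9 6]
Step 2: flows [0->1,2->1,3->1,2->3] -> levels [7 7 7 6]
Step 3: flows [0=1,1=2,1->3,2->3] -> levels [7 6 6 8]
Step 4: flows [0->1,1=2,3->1,3->2] -> levels [6 8 7 6]
Step 5: flows [1->0,1->2,1->3,2->3] -> levels [7 5 7 8]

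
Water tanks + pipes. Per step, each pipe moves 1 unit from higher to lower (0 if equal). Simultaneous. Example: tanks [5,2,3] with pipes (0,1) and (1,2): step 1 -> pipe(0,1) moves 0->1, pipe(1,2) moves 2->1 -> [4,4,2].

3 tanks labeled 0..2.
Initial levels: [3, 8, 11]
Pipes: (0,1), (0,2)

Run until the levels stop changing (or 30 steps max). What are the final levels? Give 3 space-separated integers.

Step 1: flows [1->0,2->0] -> levels [5 7 10]
Step 2: flows [1->0,2->0] -> levels [7 6 9]
Step 3: flows [0->1,2->0] -> levels [7 7 8]
Step 4: flows [0=1,2->0] -> levels [8 7 7]
Step 5: flows [0->1,0->2] -> levels [6 8 8]
Step 6: flows [1->0,2->0] -> levels [8 7 7]
  -> period-2 cycle: step 6 state = step 4 state; never stabilizes
  -> state at step 30: (30-4) mod 2 = 0, same as step 4 -> [8 7 7]

Answer: 8 7 7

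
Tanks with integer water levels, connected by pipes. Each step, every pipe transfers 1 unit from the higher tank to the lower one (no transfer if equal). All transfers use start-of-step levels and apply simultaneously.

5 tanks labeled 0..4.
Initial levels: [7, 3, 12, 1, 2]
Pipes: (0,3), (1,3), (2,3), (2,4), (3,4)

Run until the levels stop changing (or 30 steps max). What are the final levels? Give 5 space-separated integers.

Answer: 4 4 5 7 5

Derivation:
Step 1: flows [0->3,1->3,2->3,2->4,4->3] -> levels [6 2 10 5 2]
Step 2: flows [0->3,3->1,2->3,2->4,3->4] -> levels [5 3 8 5 4]
Step 3: flows [0=3,3->1,2->3,2->4,3->4] -> levels [5 4 6 4 6]
Step 4: flows [0->3,1=3,2->3,2=4,4->3] -> levels [4 4 5 7 5]
Step 5: flows [3->0,3->1,3->2,2=4,3->4] -> levels [5 5 6 3 6]
Step 6: flows [0->3,1->3,2->3,2=4,4->3] -> levels [4 4 5 7 5]
  -> period-2 cycle: step 6 state = step 4 state; never stabilizes
  -> state at step 30: (30-4) mod 2 = 0, same as step 4 -> [4 4 5 7 5]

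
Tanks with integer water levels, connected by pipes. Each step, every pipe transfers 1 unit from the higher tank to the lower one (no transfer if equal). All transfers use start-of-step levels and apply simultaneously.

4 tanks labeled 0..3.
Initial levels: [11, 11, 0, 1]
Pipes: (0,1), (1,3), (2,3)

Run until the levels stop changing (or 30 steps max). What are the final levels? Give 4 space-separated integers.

Step 1: flows [0=1,1->3,3->2] -> levels [11 10 1 1]
Step 2: flows [0->1,1->3,2=3] -> levels [10 10 1 2]
Step 3: flows [0=1,1->3,3->2] -> levels [10 9 2 2]
Step 4: flows [0->1,1->3,2=3] -> levels [9 9 2 3]
Step 5: flows [0=1,1->3,3->2] -> levels [9 8 3 3]
Step 6: flows [0->1,1->3,2=3] -> levels [8 8 3 4]
Step 7: flows [0=1,1->3,3->2] -> levels [8 7 4 4]
Step 8: flows [0->1,1->3,2=3] -> levels [7 7 4 5]
Step 9: flows [0=1,1->3,3->2] -> levels [7 6 5 5]
Step 10: flows [0->1,1->3,2=3] -> levels [6 6 5 6]
Step 11: flows [0=1,1=3,3->2] -> levels [6 6 6 5]
Step 12: flows [0=1,1->3,2->3] -> levels [6 5 5 7]
Step 13: flows [0->1,3->1,3->2] -> levels [5 7 6 5]
Step 14: flows [1->0,1->3,2->3] -> levels [6 5 5 7]
  -> period-2 cycle: step 14 state = step 12 state; never stabilizes
  -> state at step 30: (30-12) mod 2 = 0, same as step 12 -> [6 5 5 7]

Answer: 6 5 5 7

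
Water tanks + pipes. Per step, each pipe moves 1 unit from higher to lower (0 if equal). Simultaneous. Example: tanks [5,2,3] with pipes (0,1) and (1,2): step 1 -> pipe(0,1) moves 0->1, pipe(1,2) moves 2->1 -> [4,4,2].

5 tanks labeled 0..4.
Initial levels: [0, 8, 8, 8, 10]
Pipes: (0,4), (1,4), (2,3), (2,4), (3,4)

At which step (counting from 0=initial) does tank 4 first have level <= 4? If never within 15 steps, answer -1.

Step 1: flows [4->0,4->1,2=3,4->2,4->3] -> levels [1 9 9 9 6]
Step 2: flows [4->0,1->4,2=3,2->4,3->4] -> levels [2 8 8 8 8]
Step 3: flows [4->0,1=4,2=3,2=4,3=4] -> levels [3 8 8 8 7]
Step 4: flows [4->0,1->4,2=3,2->4,3->4] -> levels [4 7 7 7 9]
Step 5: flows [4->0,4->1,2=3,4->2,4->3] -> levels [5 8 8 8 5]
Step 6: flows [0=4,1->4,2=3,2->4,3->4] -> levels [5 7 7 7 8]
Step 7: flows [4->0,4->1,2=3,4->2,4->3] -> levels [6 8 8 8 4]
Tank 4 first reaches <=4 at step 7

Answer: 7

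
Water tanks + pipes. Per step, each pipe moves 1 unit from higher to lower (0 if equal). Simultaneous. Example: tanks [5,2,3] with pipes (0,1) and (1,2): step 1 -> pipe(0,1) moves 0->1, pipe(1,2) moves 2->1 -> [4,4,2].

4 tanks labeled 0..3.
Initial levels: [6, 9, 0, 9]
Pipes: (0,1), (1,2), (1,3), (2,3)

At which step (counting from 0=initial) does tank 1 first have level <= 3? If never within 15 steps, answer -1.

Answer: -1

Derivation:
Step 1: flows [1->0,1->2,1=3,3->2] -> levels [7 7 2 8]
Step 2: flows [0=1,1->2,3->1,3->2] -> levels [7 7 4 6]
Step 3: flows [0=1,1->2,1->3,3->2] -> levels [7 5 6 6]
Step 4: flows [0->1,2->1,3->1,2=3] -> levels [6 8 5 5]
Step 5: flows [1->0,1->2,1->3,2=3] -> levels [7 5 6 6]
  -> period-2 cycle (repeats step 3); tank 1 never drops to <=3
Tank 1 never reaches <=3 within 15 steps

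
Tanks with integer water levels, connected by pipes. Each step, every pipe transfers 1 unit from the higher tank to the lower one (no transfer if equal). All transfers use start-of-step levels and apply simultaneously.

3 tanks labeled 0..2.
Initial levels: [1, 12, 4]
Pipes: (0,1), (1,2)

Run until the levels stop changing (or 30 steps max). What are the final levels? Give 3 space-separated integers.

Step 1: flows [1->0,1->2] -> levels [2 10 5]
Step 2: flows [1->0,1->2] -> levels [3 8 6]
Step 3: flows [1->0,1->2] -> levels [4 6 7]
Step 4: flows [1->0,2->1] -> levels [5 6 6]
Step 5: flows [1->0,1=2] -> levels [6 5 6]
Step 6: flows [0->1,2->1] -> levels [5 7 5]
Step 7: flows [1->0,1->2] -> levels [6 5 6]
  -> period-2 cycle: step 7 state = step 5 state; never stabilizes
  -> state at step 30: (30-5) mod 2 = 1, same as step 6 -> [5 7 5]

Answer: 5 7 5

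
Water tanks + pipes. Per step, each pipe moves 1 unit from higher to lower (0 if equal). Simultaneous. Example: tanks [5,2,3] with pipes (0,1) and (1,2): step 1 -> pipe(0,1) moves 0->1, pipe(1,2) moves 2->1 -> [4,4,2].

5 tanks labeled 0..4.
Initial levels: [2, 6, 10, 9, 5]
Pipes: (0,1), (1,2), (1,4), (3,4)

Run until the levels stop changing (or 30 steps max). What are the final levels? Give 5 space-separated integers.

Step 1: flows [1->0,2->1,1->4,3->4] -> levels [3 5 9 8 7]
Step 2: flows [1->0,2->1,4->1,3->4] -> levels [4 6 8 7 7]
Step 3: flows [1->0,2->1,4->1,3=4] -> levels [5 7 7 7 6]
Step 4: flows [1->0,1=2,1->4,3->4] -> levels [6 5 7 6 8]
Step 5: flows [0->1,2->1,4->1,4->3] -> levels [5 8 6 7 6]
Step 6: flows [1->0,1->2,1->4,3->4] -> levels [6 5 7 6 8]
  -> period-2 cycle: step 6 state = step 4 state; never stabilizes
  -> state at step 30: (30-4) mod 2 = 0, same as step 4 -> [6 5 7 6 8]

Answer: 6 5 7 6 8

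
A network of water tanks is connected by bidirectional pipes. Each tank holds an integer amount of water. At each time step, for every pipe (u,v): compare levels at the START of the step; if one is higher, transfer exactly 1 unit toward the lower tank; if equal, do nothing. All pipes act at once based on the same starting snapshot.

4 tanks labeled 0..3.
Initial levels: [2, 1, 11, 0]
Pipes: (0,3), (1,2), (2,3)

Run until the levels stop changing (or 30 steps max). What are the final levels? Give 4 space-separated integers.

Step 1: flows [0->3,2->1,2->3] -> levels [1 2 9 2]
Step 2: flows [3->0,2->1,2->3] -> levels [2 3 7 2]
Step 3: flows [0=3,2->1,2->3] -> levels [2 4 5 3]
Step 4: flows [3->0,2->1,2->3] -> levels [3 5 3 3]
Step 5: flows [0=3,1->2,2=3] -> levels [3 4 4 3]
Step 6: flows [0=3,1=2,2->3] -> levels [3 4 3 4]
Step 7: flows [3->0,1->2,3->2] -> levels [4 3 5 2]
Step 8: flows [0->3,2->1,2->3] -> levels [3 4 3 4]
  -> period-2 cycle: step 8 state = step 6 state; never stabilizes
  -> state at step 30: (30-6) mod 2 = 0, same as step 6 -> [3 4 3 4]

Answer: 3 4 3 4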